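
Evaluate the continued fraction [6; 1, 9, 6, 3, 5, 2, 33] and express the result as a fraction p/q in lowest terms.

a_0 = 6: 6/1
a_1 = 1: 7/1
a_2 = 9: 69/10
a_3 = 6: 421/61
a_4 = 3: 1332/193
a_5 = 5: 7081/1026
a_6 = 2: 15494/2245
a_7 = 33: 518383/75111

518383/75111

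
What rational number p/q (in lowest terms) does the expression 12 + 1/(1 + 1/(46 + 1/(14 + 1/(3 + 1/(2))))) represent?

Build up convergents one term at a time:
a_0 = 12: 12/1
a_1 = 1: 13/1
a_2 = 46: 610/47
a_3 = 14: 8553/659
a_4 = 3: 26269/2024
a_5 = 2: 61091/4707

61091/4707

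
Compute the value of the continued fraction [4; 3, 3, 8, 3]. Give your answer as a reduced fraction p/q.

1114/259

Collapse the nested fraction from the inside out:
Start with 3.
8 + 1/(3/1) = 8 + 1/3 = 25/3
3 + 1/(25/3) = 3 + 3/25 = 78/25
3 + 1/(78/25) = 3 + 25/78 = 259/78
4 + 1/(259/78) = 4 + 78/259 = 1114/259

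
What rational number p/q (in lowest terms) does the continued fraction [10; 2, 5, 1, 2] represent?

387/37

Starting at the tail and folding back:
Start with 2.
1 + 1/(2/1) = 1 + 1/2 = 3/2
5 + 1/(3/2) = 5 + 2/3 = 17/3
2 + 1/(17/3) = 2 + 3/17 = 37/17
10 + 1/(37/17) = 10 + 17/37 = 387/37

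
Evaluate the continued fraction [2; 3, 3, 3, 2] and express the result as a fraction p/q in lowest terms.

Starting at the tail and folding back:
Start with 2.
3 + 1/(2/1) = 3 + 1/2 = 7/2
3 + 1/(7/2) = 3 + 2/7 = 23/7
3 + 1/(23/7) = 3 + 7/23 = 76/23
2 + 1/(76/23) = 2 + 23/76 = 175/76

175/76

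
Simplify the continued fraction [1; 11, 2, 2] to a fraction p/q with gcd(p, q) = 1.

Use the convergent recurrence hₖ = aₖ·hₖ₋₁ + hₖ₋₂ (and likewise for the denominators kₖ):
a_0 = 1: 1/1
a_1 = 11: 12/11
a_2 = 2: 25/23
a_3 = 2: 62/57

62/57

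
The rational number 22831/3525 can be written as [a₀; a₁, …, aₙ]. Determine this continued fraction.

22831 ÷ 3525 → quotient 6, remainder 1681
3525 ÷ 1681 → quotient 2, remainder 163
1681 ÷ 163 → quotient 10, remainder 51
163 ÷ 51 → quotient 3, remainder 10
51 ÷ 10 → quotient 5, remainder 1
10 ÷ 1 → quotient 10, remainder 0

[6; 2, 10, 3, 5, 10]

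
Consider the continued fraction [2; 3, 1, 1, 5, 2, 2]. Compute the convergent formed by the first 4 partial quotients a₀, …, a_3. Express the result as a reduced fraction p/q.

16/7

a_0 = 2: 2/1
a_1 = 3: 7/3
a_2 = 1: 9/4
a_3 = 1: 16/7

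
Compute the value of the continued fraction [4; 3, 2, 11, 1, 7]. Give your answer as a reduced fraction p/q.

Start with 7.
1 + 1/(7/1) = 1 + 1/7 = 8/7
11 + 1/(8/7) = 11 + 7/8 = 95/8
2 + 1/(95/8) = 2 + 8/95 = 198/95
3 + 1/(198/95) = 3 + 95/198 = 689/198
4 + 1/(689/198) = 4 + 198/689 = 2954/689

2954/689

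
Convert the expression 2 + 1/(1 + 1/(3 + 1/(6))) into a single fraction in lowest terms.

a_0 = 2: 2/1
a_1 = 1: 3/1
a_2 = 3: 11/4
a_3 = 6: 69/25

69/25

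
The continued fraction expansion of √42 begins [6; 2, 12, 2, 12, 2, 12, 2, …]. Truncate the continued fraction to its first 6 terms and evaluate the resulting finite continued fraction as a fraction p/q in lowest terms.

a_0 = 6: 6/1
a_1 = 2: 13/2
a_2 = 12: 162/25
a_3 = 2: 337/52
a_4 = 12: 4206/649
a_5 = 2: 8749/1350

8749/1350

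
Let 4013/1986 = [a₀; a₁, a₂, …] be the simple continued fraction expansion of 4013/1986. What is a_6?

2

4013 = 2·1986 + 41, so a_0 = 2
1986 = 48·41 + 18, so a_1 = 48
41 = 2·18 + 5, so a_2 = 2
18 = 3·5 + 3, so a_3 = 3
5 = 1·3 + 2, so a_4 = 1
3 = 1·2 + 1, so a_5 = 1
2 = 2·1 + 0, so a_6 = 2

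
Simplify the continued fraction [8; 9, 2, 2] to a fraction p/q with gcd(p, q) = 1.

381/47

a_0 = 8: 8/1
a_1 = 9: 73/9
a_2 = 2: 154/19
a_3 = 2: 381/47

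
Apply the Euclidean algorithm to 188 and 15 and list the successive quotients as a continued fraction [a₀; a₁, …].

Apply division with remainder until the remainder is 0:
⌊188/15⌋ = 12, remainder 8
⌊15/8⌋ = 1, remainder 7
⌊8/7⌋ = 1, remainder 1
⌊7/1⌋ = 7, remainder 0

[12; 1, 1, 7]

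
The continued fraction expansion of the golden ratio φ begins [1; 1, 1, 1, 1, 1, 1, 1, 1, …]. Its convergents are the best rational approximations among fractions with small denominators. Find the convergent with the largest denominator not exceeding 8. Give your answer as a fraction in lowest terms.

List convergents until the denominator exceeds the bound:
a_0 = 1: 1/1  (≤ bound)
a_1 = 1: 2/1  (≤ bound)
a_2 = 1: 3/2  (≤ bound)
a_3 = 1: 5/3  (≤ bound)
a_4 = 1: 8/5  (≤ bound)
a_5 = 1: 13/8  (≤ bound)
a_6 = 1: 21/13  (> 8, stop)

13/8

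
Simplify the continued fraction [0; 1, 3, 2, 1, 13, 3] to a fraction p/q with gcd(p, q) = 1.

421/547

Start with 3.
13 + 1/(3/1) = 13 + 1/3 = 40/3
1 + 1/(40/3) = 1 + 3/40 = 43/40
2 + 1/(43/40) = 2 + 40/43 = 126/43
3 + 1/(126/43) = 3 + 43/126 = 421/126
1 + 1/(421/126) = 1 + 126/421 = 547/421
0 + 1/(547/421) = 0 + 421/547 = 421/547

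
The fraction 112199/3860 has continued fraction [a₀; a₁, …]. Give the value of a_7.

2

112199 ÷ 3860 → quotient 29, remainder 259
3860 ÷ 259 → quotient 14, remainder 234
259 ÷ 234 → quotient 1, remainder 25
234 ÷ 25 → quotient 9, remainder 9
25 ÷ 9 → quotient 2, remainder 7
9 ÷ 7 → quotient 1, remainder 2
7 ÷ 2 → quotient 3, remainder 1
2 ÷ 1 → quotient 2, remainder 0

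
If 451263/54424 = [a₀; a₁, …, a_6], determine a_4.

35

451263 ÷ 54424 → quotient 8, remainder 15871
54424 ÷ 15871 → quotient 3, remainder 6811
15871 ÷ 6811 → quotient 2, remainder 2249
6811 ÷ 2249 → quotient 3, remainder 64
2249 ÷ 64 → quotient 35, remainder 9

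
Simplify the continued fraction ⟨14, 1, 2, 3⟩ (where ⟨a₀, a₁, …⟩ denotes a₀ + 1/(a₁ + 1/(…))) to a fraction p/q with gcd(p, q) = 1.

147/10

Collapse the nested fraction from the inside out:
Start with 3.
2 + 1/(3/1) = 2 + 1/3 = 7/3
1 + 1/(7/3) = 1 + 3/7 = 10/7
14 + 1/(10/7) = 14 + 7/10 = 147/10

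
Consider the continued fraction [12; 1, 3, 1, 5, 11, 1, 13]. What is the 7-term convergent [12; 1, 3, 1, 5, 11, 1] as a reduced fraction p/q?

4516/353

a_0 = 12: 12/1
a_1 = 1: 13/1
a_2 = 3: 51/4
a_3 = 1: 64/5
a_4 = 5: 371/29
a_5 = 11: 4145/324
a_6 = 1: 4516/353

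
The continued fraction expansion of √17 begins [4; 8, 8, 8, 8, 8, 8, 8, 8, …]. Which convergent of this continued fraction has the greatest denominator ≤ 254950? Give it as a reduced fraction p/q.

143649/34840

List convergents until the denominator exceeds the bound:
a_0 = 4: 4/1  (≤ bound)
a_1 = 8: 33/8  (≤ bound)
a_2 = 8: 268/65  (≤ bound)
a_3 = 8: 2177/528  (≤ bound)
a_4 = 8: 17684/4289  (≤ bound)
a_5 = 8: 143649/34840  (≤ bound)
a_6 = 8: 1166876/283009  (> 254950, stop)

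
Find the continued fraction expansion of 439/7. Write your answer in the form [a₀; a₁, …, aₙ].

Repeatedly divide and take the remainder:
439 = 62·7 + 5, so a_0 = 62
7 = 1·5 + 2, so a_1 = 1
5 = 2·2 + 1, so a_2 = 2
2 = 2·1 + 0, so a_3 = 2

[62; 1, 2, 2]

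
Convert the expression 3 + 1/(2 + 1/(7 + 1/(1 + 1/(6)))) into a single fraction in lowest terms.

406/117

Start with 6.
1 + 1/(6/1) = 1 + 1/6 = 7/6
7 + 1/(7/6) = 7 + 6/7 = 55/7
2 + 1/(55/7) = 2 + 7/55 = 117/55
3 + 1/(117/55) = 3 + 55/117 = 406/117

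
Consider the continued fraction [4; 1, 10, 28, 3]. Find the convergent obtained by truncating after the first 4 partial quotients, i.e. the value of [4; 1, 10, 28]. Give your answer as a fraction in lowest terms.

1517/309

Start with 28.
10 + 1/(28/1) = 10 + 1/28 = 281/28
1 + 1/(281/28) = 1 + 28/281 = 309/281
4 + 1/(309/281) = 4 + 281/309 = 1517/309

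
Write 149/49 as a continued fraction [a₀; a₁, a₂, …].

149 ÷ 49 → quotient 3, remainder 2
49 ÷ 2 → quotient 24, remainder 1
2 ÷ 1 → quotient 2, remainder 0

[3; 24, 2]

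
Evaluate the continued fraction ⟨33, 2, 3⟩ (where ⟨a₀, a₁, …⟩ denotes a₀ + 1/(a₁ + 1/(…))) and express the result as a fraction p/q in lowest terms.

a_0 = 33: 33/1
a_1 = 2: 67/2
a_2 = 3: 234/7

234/7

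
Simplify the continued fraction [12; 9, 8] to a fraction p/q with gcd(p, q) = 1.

884/73

Work from the innermost term outward:
Start with 8.
9 + 1/(8/1) = 9 + 1/8 = 73/8
12 + 1/(73/8) = 12 + 8/73 = 884/73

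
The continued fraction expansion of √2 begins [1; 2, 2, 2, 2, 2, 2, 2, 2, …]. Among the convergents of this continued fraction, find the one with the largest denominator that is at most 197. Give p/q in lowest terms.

239/169

List convergents until the denominator exceeds the bound:
a_0 = 1: 1/1  (≤ bound)
a_1 = 2: 3/2  (≤ bound)
a_2 = 2: 7/5  (≤ bound)
a_3 = 2: 17/12  (≤ bound)
a_4 = 2: 41/29  (≤ bound)
a_5 = 2: 99/70  (≤ bound)
a_6 = 2: 239/169  (≤ bound)
a_7 = 2: 577/408  (> 197, stop)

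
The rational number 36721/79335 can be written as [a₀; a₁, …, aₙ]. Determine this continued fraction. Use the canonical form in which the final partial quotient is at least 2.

[0; 2, 6, 4, 3, 11, 40]

⌊36721/79335⌋ = 0, remainder 36721
⌊79335/36721⌋ = 2, remainder 5893
⌊36721/5893⌋ = 6, remainder 1363
⌊5893/1363⌋ = 4, remainder 441
⌊1363/441⌋ = 3, remainder 40
⌊441/40⌋ = 11, remainder 1
⌊40/1⌋ = 40, remainder 0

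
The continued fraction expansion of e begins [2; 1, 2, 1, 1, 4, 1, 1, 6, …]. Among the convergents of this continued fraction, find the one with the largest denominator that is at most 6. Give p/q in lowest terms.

a_0 = 2: 2/1  (≤ bound)
a_1 = 1: 3/1  (≤ bound)
a_2 = 2: 8/3  (≤ bound)
a_3 = 1: 11/4  (≤ bound)
a_4 = 1: 19/7  (> 6, stop)

11/4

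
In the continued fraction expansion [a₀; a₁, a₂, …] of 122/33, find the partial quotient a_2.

Repeatedly divide and take the remainder:
122 = 3·33 + 23, so a_0 = 3
33 = 1·23 + 10, so a_1 = 1
23 = 2·10 + 3, so a_2 = 2

2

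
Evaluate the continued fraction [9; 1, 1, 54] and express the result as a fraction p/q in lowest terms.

1036/109

a_0 = 9: 9/1
a_1 = 1: 10/1
a_2 = 1: 19/2
a_3 = 54: 1036/109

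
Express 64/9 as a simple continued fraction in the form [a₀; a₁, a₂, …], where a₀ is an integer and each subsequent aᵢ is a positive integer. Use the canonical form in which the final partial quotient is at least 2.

[7; 9]

64 ÷ 9 → quotient 7, remainder 1
9 ÷ 1 → quotient 9, remainder 0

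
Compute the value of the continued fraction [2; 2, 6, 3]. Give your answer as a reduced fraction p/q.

101/41

a_0 = 2: 2/1
a_1 = 2: 5/2
a_2 = 6: 32/13
a_3 = 3: 101/41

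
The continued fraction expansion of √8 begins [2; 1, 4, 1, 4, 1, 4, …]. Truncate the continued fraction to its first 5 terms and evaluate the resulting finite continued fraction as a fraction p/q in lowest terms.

Compute successive convergents:
a_0 = 2: 2/1
a_1 = 1: 3/1
a_2 = 4: 14/5
a_3 = 1: 17/6
a_4 = 4: 82/29

82/29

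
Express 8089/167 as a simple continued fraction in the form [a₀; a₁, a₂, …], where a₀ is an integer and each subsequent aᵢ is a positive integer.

[48; 2, 3, 2, 10]

8089 = 48·167 + 73, so a_0 = 48
167 = 2·73 + 21, so a_1 = 2
73 = 3·21 + 10, so a_2 = 3
21 = 2·10 + 1, so a_3 = 2
10 = 10·1 + 0, so a_4 = 10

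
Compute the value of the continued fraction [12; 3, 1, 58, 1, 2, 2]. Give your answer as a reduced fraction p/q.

20398/1665

Build up convergents one term at a time:
a_0 = 12: 12/1
a_1 = 3: 37/3
a_2 = 1: 49/4
a_3 = 58: 2879/235
a_4 = 1: 2928/239
a_5 = 2: 8735/713
a_6 = 2: 20398/1665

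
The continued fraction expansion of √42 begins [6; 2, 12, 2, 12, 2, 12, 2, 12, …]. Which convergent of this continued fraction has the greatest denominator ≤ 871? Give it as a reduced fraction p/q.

a_0 = 6: 6/1  (≤ bound)
a_1 = 2: 13/2  (≤ bound)
a_2 = 12: 162/25  (≤ bound)
a_3 = 2: 337/52  (≤ bound)
a_4 = 12: 4206/649  (≤ bound)
a_5 = 2: 8749/1350  (> 871, stop)

4206/649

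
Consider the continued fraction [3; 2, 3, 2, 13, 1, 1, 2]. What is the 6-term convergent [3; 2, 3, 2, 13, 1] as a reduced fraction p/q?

794/231

Work from the innermost term outward:
Start with 1.
13 + 1/(1/1) = 13 + 1/1 = 14/1
2 + 1/(14/1) = 2 + 1/14 = 29/14
3 + 1/(29/14) = 3 + 14/29 = 101/29
2 + 1/(101/29) = 2 + 29/101 = 231/101
3 + 1/(231/101) = 3 + 101/231 = 794/231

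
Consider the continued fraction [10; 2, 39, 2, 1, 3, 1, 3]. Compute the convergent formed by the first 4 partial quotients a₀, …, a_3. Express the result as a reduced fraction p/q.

1679/160

Start with 2.
39 + 1/(2/1) = 39 + 1/2 = 79/2
2 + 1/(79/2) = 2 + 2/79 = 160/79
10 + 1/(160/79) = 10 + 79/160 = 1679/160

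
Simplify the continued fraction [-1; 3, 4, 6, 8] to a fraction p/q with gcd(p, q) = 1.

a_0 = -1: -1/1
a_1 = 3: -2/3
a_2 = 4: -9/13
a_3 = 6: -56/81
a_4 = 8: -457/661

-457/661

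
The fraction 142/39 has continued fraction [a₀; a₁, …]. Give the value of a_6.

⌊142/39⌋ = 3, remainder 25
⌊39/25⌋ = 1, remainder 14
⌊25/14⌋ = 1, remainder 11
⌊14/11⌋ = 1, remainder 3
⌊11/3⌋ = 3, remainder 2
⌊3/2⌋ = 1, remainder 1
⌊2/1⌋ = 2, remainder 0

2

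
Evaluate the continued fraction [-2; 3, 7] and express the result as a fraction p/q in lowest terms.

-37/22

Compute successive convergents:
a_0 = -2: -2/1
a_1 = 3: -5/3
a_2 = 7: -37/22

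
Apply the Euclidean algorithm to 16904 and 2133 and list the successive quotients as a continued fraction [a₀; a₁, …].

Apply division with remainder until the remainder is 0:
⌊16904/2133⌋ = 7, remainder 1973
⌊2133/1973⌋ = 1, remainder 160
⌊1973/160⌋ = 12, remainder 53
⌊160/53⌋ = 3, remainder 1
⌊53/1⌋ = 53, remainder 0

[7; 1, 12, 3, 53]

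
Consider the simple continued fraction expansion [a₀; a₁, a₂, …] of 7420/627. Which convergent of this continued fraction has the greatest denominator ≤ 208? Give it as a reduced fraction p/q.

2426/205

List convergents until the denominator exceeds the bound:
a_0 = 11: 11/1  (≤ bound)
a_1 = 1: 12/1  (≤ bound)
a_2 = 5: 71/6  (≤ bound)
a_3 = 34: 2426/205  (≤ bound)
a_4 = 1: 2497/211  (> 208, stop)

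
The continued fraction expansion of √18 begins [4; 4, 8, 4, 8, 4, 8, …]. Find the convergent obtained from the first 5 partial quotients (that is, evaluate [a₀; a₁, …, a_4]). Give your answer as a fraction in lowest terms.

Work from the innermost term outward:
Start with 8.
4 + 1/(8/1) = 4 + 1/8 = 33/8
8 + 1/(33/8) = 8 + 8/33 = 272/33
4 + 1/(272/33) = 4 + 33/272 = 1121/272
4 + 1/(1121/272) = 4 + 272/1121 = 4756/1121

4756/1121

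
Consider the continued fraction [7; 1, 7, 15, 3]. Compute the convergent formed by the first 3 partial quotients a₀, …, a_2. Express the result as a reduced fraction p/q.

63/8

Start with 7.
1 + 1/(7/1) = 1 + 1/7 = 8/7
7 + 1/(8/7) = 7 + 7/8 = 63/8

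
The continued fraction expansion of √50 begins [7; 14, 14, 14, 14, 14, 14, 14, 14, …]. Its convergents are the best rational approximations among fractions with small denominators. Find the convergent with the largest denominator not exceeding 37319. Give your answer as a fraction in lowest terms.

19601/2772

a_0 = 7: 7/1  (≤ bound)
a_1 = 14: 99/14  (≤ bound)
a_2 = 14: 1393/197  (≤ bound)
a_3 = 14: 19601/2772  (≤ bound)
a_4 = 14: 275807/39005  (> 37319, stop)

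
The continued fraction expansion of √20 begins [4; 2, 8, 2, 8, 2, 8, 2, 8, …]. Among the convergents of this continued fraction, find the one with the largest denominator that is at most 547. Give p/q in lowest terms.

1364/305

a_0 = 4: 4/1  (≤ bound)
a_1 = 2: 9/2  (≤ bound)
a_2 = 8: 76/17  (≤ bound)
a_3 = 2: 161/36  (≤ bound)
a_4 = 8: 1364/305  (≤ bound)
a_5 = 2: 2889/646  (> 547, stop)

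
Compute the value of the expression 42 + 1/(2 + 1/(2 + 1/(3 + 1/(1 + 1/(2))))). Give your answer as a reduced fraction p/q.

Use the convergent recurrence hₖ = aₖ·hₖ₋₁ + hₖ₋₂ (and likewise for the denominators kₖ):
a_0 = 42: 42/1
a_1 = 2: 85/2
a_2 = 2: 212/5
a_3 = 3: 721/17
a_4 = 1: 933/22
a_5 = 2: 2587/61

2587/61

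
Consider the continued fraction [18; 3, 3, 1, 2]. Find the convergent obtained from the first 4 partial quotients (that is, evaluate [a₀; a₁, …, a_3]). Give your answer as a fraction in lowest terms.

a_0 = 18: 18/1
a_1 = 3: 55/3
a_2 = 3: 183/10
a_3 = 1: 238/13

238/13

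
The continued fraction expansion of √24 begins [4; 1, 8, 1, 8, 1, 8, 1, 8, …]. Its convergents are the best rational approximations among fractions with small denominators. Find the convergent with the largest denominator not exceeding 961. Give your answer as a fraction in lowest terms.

4316/881

a_0 = 4: 4/1  (≤ bound)
a_1 = 1: 5/1  (≤ bound)
a_2 = 8: 44/9  (≤ bound)
a_3 = 1: 49/10  (≤ bound)
a_4 = 8: 436/89  (≤ bound)
a_5 = 1: 485/99  (≤ bound)
a_6 = 8: 4316/881  (≤ bound)
a_7 = 1: 4801/980  (> 961, stop)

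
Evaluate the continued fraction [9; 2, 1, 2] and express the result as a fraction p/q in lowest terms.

a_0 = 9: 9/1
a_1 = 2: 19/2
a_2 = 1: 28/3
a_3 = 2: 75/8

75/8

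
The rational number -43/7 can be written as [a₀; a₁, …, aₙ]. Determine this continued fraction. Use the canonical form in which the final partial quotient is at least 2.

[-7; 1, 6]

Apply division with remainder until the remainder is 0:
-43 = -7·7 + 6, so a_0 = -7
7 = 1·6 + 1, so a_1 = 1
6 = 6·1 + 0, so a_2 = 6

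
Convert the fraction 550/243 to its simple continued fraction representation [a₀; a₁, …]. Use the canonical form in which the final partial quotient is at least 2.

[2; 3, 1, 3, 1, 12]

550 ÷ 243 → quotient 2, remainder 64
243 ÷ 64 → quotient 3, remainder 51
64 ÷ 51 → quotient 1, remainder 13
51 ÷ 13 → quotient 3, remainder 12
13 ÷ 12 → quotient 1, remainder 1
12 ÷ 1 → quotient 12, remainder 0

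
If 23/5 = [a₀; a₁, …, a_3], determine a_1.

1

Run the Euclidean algorithm, recording each quotient:
23 ÷ 5 → quotient 4, remainder 3
5 ÷ 3 → quotient 1, remainder 2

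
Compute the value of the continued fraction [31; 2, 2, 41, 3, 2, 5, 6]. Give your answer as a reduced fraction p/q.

1538176/48985

Starting at the tail and folding back:
Start with 6.
5 + 1/(6/1) = 5 + 1/6 = 31/6
2 + 1/(31/6) = 2 + 6/31 = 68/31
3 + 1/(68/31) = 3 + 31/68 = 235/68
41 + 1/(235/68) = 41 + 68/235 = 9703/235
2 + 1/(9703/235) = 2 + 235/9703 = 19641/9703
2 + 1/(19641/9703) = 2 + 9703/19641 = 48985/19641
31 + 1/(48985/19641) = 31 + 19641/48985 = 1538176/48985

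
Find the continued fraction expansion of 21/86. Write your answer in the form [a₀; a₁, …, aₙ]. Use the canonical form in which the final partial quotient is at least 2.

[0; 4, 10, 2]

Run the Euclidean algorithm, recording each quotient:
21 ÷ 86 → quotient 0, remainder 21
86 ÷ 21 → quotient 4, remainder 2
21 ÷ 2 → quotient 10, remainder 1
2 ÷ 1 → quotient 2, remainder 0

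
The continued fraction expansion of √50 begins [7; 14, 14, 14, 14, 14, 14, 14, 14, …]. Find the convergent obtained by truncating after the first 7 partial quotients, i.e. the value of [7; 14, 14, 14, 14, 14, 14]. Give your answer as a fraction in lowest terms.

54608393/7722793

Use the convergent recurrence hₖ = aₖ·hₖ₋₁ + hₖ₋₂ (and likewise for the denominators kₖ):
a_0 = 7: 7/1
a_1 = 14: 99/14
a_2 = 14: 1393/197
a_3 = 14: 19601/2772
a_4 = 14: 275807/39005
a_5 = 14: 3880899/548842
a_6 = 14: 54608393/7722793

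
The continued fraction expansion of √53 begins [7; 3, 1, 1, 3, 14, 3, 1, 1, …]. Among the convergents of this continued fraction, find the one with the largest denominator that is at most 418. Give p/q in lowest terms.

2599/357

a_0 = 7: 7/1  (≤ bound)
a_1 = 3: 22/3  (≤ bound)
a_2 = 1: 29/4  (≤ bound)
a_3 = 1: 51/7  (≤ bound)
a_4 = 3: 182/25  (≤ bound)
a_5 = 14: 2599/357  (≤ bound)
a_6 = 3: 7979/1096  (> 418, stop)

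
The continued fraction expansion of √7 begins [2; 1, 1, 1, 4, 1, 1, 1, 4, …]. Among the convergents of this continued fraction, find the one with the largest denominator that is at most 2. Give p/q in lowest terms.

5/2

a_0 = 2: 2/1  (≤ bound)
a_1 = 1: 3/1  (≤ bound)
a_2 = 1: 5/2  (≤ bound)
a_3 = 1: 8/3  (> 2, stop)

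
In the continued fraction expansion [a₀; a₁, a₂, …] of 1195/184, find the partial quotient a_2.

Repeatedly divide and take the remainder:
1195 ÷ 184 → quotient 6, remainder 91
184 ÷ 91 → quotient 2, remainder 2
91 ÷ 2 → quotient 45, remainder 1

45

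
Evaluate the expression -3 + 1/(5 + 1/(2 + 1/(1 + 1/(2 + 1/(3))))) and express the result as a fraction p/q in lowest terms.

a_0 = -3: -3/1
a_1 = 5: -14/5
a_2 = 2: -31/11
a_3 = 1: -45/16
a_4 = 2: -121/43
a_5 = 3: -408/145

-408/145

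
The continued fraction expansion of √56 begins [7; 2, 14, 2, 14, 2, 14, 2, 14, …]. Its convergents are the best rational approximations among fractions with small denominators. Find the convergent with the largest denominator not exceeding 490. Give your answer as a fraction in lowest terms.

List convergents until the denominator exceeds the bound:
a_0 = 7: 7/1  (≤ bound)
a_1 = 2: 15/2  (≤ bound)
a_2 = 14: 217/29  (≤ bound)
a_3 = 2: 449/60  (≤ bound)
a_4 = 14: 6503/869  (> 490, stop)

449/60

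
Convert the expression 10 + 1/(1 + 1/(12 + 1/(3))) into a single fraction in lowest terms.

437/40

Start with 3.
12 + 1/(3/1) = 12 + 1/3 = 37/3
1 + 1/(37/3) = 1 + 3/37 = 40/37
10 + 1/(40/37) = 10 + 37/40 = 437/40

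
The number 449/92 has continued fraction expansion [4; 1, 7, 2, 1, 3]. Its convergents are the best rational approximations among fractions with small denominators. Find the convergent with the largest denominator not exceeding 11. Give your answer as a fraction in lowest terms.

a_0 = 4: 4/1  (≤ bound)
a_1 = 1: 5/1  (≤ bound)
a_2 = 7: 39/8  (≤ bound)
a_3 = 2: 83/17  (> 11, stop)

39/8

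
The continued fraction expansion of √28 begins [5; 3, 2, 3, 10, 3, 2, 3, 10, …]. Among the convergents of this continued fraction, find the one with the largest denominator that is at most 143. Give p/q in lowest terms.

List convergents until the denominator exceeds the bound:
a_0 = 5: 5/1  (≤ bound)
a_1 = 3: 16/3  (≤ bound)
a_2 = 2: 37/7  (≤ bound)
a_3 = 3: 127/24  (≤ bound)
a_4 = 10: 1307/247  (> 143, stop)

127/24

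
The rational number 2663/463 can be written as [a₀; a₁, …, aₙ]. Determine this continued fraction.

[5; 1, 3, 38, 3]

Repeatedly divide and take the remainder:
2663 = 5·463 + 348, so a_0 = 5
463 = 1·348 + 115, so a_1 = 1
348 = 3·115 + 3, so a_2 = 3
115 = 38·3 + 1, so a_3 = 38
3 = 3·1 + 0, so a_4 = 3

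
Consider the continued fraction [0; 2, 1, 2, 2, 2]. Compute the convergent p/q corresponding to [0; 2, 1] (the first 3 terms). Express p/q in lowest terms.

1/3

Start with 1.
2 + 1/(1/1) = 2 + 1/1 = 3/1
0 + 1/(3/1) = 0 + 1/3 = 1/3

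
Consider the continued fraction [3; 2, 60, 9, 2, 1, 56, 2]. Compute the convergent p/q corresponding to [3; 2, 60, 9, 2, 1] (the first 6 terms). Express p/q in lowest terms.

11865/3394

Starting at the tail and folding back:
Start with 1.
2 + 1/(1/1) = 2 + 1/1 = 3/1
9 + 1/(3/1) = 9 + 1/3 = 28/3
60 + 1/(28/3) = 60 + 3/28 = 1683/28
2 + 1/(1683/28) = 2 + 28/1683 = 3394/1683
3 + 1/(3394/1683) = 3 + 1683/3394 = 11865/3394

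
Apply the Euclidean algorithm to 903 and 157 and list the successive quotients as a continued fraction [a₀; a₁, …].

[5; 1, 3, 39]

903 = 5·157 + 118, so a_0 = 5
157 = 1·118 + 39, so a_1 = 1
118 = 3·39 + 1, so a_2 = 3
39 = 39·1 + 0, so a_3 = 39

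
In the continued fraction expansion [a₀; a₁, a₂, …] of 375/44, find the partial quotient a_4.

⌊375/44⌋ = 8, remainder 23
⌊44/23⌋ = 1, remainder 21
⌊23/21⌋ = 1, remainder 2
⌊21/2⌋ = 10, remainder 1
⌊2/1⌋ = 2, remainder 0

2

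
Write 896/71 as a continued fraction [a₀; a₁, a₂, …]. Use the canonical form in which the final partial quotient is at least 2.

[12; 1, 1, 1, 1, 1, 2, 3]

896 = 12·71 + 44, so a_0 = 12
71 = 1·44 + 27, so a_1 = 1
44 = 1·27 + 17, so a_2 = 1
27 = 1·17 + 10, so a_3 = 1
17 = 1·10 + 7, so a_4 = 1
10 = 1·7 + 3, so a_5 = 1
7 = 2·3 + 1, so a_6 = 2
3 = 3·1 + 0, so a_7 = 3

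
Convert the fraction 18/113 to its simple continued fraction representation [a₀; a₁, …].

Repeatedly divide and take the remainder:
⌊18/113⌋ = 0, remainder 18
⌊113/18⌋ = 6, remainder 5
⌊18/5⌋ = 3, remainder 3
⌊5/3⌋ = 1, remainder 2
⌊3/2⌋ = 1, remainder 1
⌊2/1⌋ = 2, remainder 0

[0; 6, 3, 1, 1, 2]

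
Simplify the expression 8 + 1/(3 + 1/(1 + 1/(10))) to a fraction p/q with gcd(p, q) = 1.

355/43

Use the convergent recurrence hₖ = aₖ·hₖ₋₁ + hₖ₋₂ (and likewise for the denominators kₖ):
a_0 = 8: 8/1
a_1 = 3: 25/3
a_2 = 1: 33/4
a_3 = 10: 355/43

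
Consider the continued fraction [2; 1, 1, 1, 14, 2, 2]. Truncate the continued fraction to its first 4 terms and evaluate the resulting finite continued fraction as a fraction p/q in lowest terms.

Compute successive convergents:
a_0 = 2: 2/1
a_1 = 1: 3/1
a_2 = 1: 5/2
a_3 = 1: 8/3

8/3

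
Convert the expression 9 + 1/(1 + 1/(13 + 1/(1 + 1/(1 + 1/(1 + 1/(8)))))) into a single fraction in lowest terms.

3784/381

Compute successive convergents:
a_0 = 9: 9/1
a_1 = 1: 10/1
a_2 = 13: 139/14
a_3 = 1: 149/15
a_4 = 1: 288/29
a_5 = 1: 437/44
a_6 = 8: 3784/381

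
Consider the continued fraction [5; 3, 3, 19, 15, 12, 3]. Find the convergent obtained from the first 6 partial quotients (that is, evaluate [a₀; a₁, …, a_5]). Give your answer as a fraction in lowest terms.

Compute successive convergents:
a_0 = 5: 5/1
a_1 = 3: 16/3
a_2 = 3: 53/10
a_3 = 19: 1023/193
a_4 = 15: 15398/2905
a_5 = 12: 185799/35053

185799/35053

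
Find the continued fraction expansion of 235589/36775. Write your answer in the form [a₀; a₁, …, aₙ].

[6; 2, 2, 6, 42, 2, 2, 5]

Run the Euclidean algorithm, recording each quotient:
235589 = 6·36775 + 14939, so a_0 = 6
36775 = 2·14939 + 6897, so a_1 = 2
14939 = 2·6897 + 1145, so a_2 = 2
6897 = 6·1145 + 27, so a_3 = 6
1145 = 42·27 + 11, so a_4 = 42
27 = 2·11 + 5, so a_5 = 2
11 = 2·5 + 1, so a_6 = 2
5 = 5·1 + 0, so a_7 = 5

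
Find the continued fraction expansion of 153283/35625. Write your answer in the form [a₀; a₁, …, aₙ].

153283 = 4·35625 + 10783, so a_0 = 4
35625 = 3·10783 + 3276, so a_1 = 3
10783 = 3·3276 + 955, so a_2 = 3
3276 = 3·955 + 411, so a_3 = 3
955 = 2·411 + 133, so a_4 = 2
411 = 3·133 + 12, so a_5 = 3
133 = 11·12 + 1, so a_6 = 11
12 = 12·1 + 0, so a_7 = 12

[4; 3, 3, 3, 2, 3, 11, 12]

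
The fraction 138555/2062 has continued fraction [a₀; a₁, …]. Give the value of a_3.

28

Run the Euclidean algorithm, recording each quotient:
⌊138555/2062⌋ = 67, remainder 401
⌊2062/401⌋ = 5, remainder 57
⌊401/57⌋ = 7, remainder 2
⌊57/2⌋ = 28, remainder 1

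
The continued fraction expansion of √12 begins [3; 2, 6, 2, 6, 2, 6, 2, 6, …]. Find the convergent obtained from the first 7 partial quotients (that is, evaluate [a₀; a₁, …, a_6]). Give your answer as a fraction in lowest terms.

8733/2521

Compute successive convergents:
a_0 = 3: 3/1
a_1 = 2: 7/2
a_2 = 6: 45/13
a_3 = 2: 97/28
a_4 = 6: 627/181
a_5 = 2: 1351/390
a_6 = 6: 8733/2521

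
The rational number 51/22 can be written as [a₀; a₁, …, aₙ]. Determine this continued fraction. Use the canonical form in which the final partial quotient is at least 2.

51 ÷ 22 → quotient 2, remainder 7
22 ÷ 7 → quotient 3, remainder 1
7 ÷ 1 → quotient 7, remainder 0

[2; 3, 7]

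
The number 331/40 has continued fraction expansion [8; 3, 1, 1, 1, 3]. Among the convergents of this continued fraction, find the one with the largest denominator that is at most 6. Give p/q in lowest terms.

33/4

a_0 = 8: 8/1  (≤ bound)
a_1 = 3: 25/3  (≤ bound)
a_2 = 1: 33/4  (≤ bound)
a_3 = 1: 58/7  (> 6, stop)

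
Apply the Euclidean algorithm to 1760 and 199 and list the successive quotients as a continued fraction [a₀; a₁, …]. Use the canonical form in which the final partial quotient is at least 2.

Run the Euclidean algorithm, recording each quotient:
⌊1760/199⌋ = 8, remainder 168
⌊199/168⌋ = 1, remainder 31
⌊168/31⌋ = 5, remainder 13
⌊31/13⌋ = 2, remainder 5
⌊13/5⌋ = 2, remainder 3
⌊5/3⌋ = 1, remainder 2
⌊3/2⌋ = 1, remainder 1
⌊2/1⌋ = 2, remainder 0

[8; 1, 5, 2, 2, 1, 1, 2]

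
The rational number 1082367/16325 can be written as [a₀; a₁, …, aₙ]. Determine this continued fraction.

[66; 3, 3, 8, 13, 1, 13]

⌊1082367/16325⌋ = 66, remainder 4917
⌊16325/4917⌋ = 3, remainder 1574
⌊4917/1574⌋ = 3, remainder 195
⌊1574/195⌋ = 8, remainder 14
⌊195/14⌋ = 13, remainder 13
⌊14/13⌋ = 1, remainder 1
⌊13/1⌋ = 13, remainder 0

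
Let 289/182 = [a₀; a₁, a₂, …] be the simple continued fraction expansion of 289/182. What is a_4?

289 ÷ 182 → quotient 1, remainder 107
182 ÷ 107 → quotient 1, remainder 75
107 ÷ 75 → quotient 1, remainder 32
75 ÷ 32 → quotient 2, remainder 11
32 ÷ 11 → quotient 2, remainder 10

2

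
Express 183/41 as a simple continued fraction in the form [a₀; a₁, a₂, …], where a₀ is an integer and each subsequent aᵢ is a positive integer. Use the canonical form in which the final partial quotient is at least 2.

Repeatedly divide and take the remainder:
183 = 4·41 + 19, so a_0 = 4
41 = 2·19 + 3, so a_1 = 2
19 = 6·3 + 1, so a_2 = 6
3 = 3·1 + 0, so a_3 = 3

[4; 2, 6, 3]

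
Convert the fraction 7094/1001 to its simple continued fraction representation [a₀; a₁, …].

[7; 11, 1, 1, 43]

Apply division with remainder until the remainder is 0:
7094 = 7·1001 + 87, so a_0 = 7
1001 = 11·87 + 44, so a_1 = 11
87 = 1·44 + 43, so a_2 = 1
44 = 1·43 + 1, so a_3 = 1
43 = 43·1 + 0, so a_4 = 43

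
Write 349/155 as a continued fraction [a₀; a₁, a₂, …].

349 ÷ 155 → quotient 2, remainder 39
155 ÷ 39 → quotient 3, remainder 38
39 ÷ 38 → quotient 1, remainder 1
38 ÷ 1 → quotient 38, remainder 0

[2; 3, 1, 38]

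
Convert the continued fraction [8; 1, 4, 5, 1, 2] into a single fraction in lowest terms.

775/88

Start with 2.
1 + 1/(2/1) = 1 + 1/2 = 3/2
5 + 1/(3/2) = 5 + 2/3 = 17/3
4 + 1/(17/3) = 4 + 3/17 = 71/17
1 + 1/(71/17) = 1 + 17/71 = 88/71
8 + 1/(88/71) = 8 + 71/88 = 775/88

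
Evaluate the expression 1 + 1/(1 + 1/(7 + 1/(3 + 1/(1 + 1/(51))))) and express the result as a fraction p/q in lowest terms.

a_0 = 1: 1/1
a_1 = 1: 2/1
a_2 = 7: 15/8
a_3 = 3: 47/25
a_4 = 1: 62/33
a_5 = 51: 3209/1708

3209/1708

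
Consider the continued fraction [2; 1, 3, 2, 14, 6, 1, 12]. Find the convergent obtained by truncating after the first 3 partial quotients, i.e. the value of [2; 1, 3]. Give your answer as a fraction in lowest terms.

11/4

a_0 = 2: 2/1
a_1 = 1: 3/1
a_2 = 3: 11/4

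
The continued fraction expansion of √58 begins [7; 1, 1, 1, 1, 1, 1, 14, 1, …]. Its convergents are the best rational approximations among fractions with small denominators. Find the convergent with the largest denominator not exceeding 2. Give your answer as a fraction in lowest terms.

15/2

List convergents until the denominator exceeds the bound:
a_0 = 7: 7/1  (≤ bound)
a_1 = 1: 8/1  (≤ bound)
a_2 = 1: 15/2  (≤ bound)
a_3 = 1: 23/3  (> 2, stop)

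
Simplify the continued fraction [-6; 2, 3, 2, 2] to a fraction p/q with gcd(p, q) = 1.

-217/39

Use the convergent recurrence hₖ = aₖ·hₖ₋₁ + hₖ₋₂ (and likewise for the denominators kₖ):
a_0 = -6: -6/1
a_1 = 2: -11/2
a_2 = 3: -39/7
a_3 = 2: -89/16
a_4 = 2: -217/39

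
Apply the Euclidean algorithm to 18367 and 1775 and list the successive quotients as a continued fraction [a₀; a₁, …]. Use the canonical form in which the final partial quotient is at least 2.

⌊18367/1775⌋ = 10, remainder 617
⌊1775/617⌋ = 2, remainder 541
⌊617/541⌋ = 1, remainder 76
⌊541/76⌋ = 7, remainder 9
⌊76/9⌋ = 8, remainder 4
⌊9/4⌋ = 2, remainder 1
⌊4/1⌋ = 4, remainder 0

[10; 2, 1, 7, 8, 2, 4]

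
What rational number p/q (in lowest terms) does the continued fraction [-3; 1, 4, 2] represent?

-24/11

a_0 = -3: -3/1
a_1 = 1: -2/1
a_2 = 4: -11/5
a_3 = 2: -24/11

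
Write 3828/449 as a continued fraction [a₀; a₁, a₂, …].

[8; 1, 1, 9, 3, 1, 5]

⌊3828/449⌋ = 8, remainder 236
⌊449/236⌋ = 1, remainder 213
⌊236/213⌋ = 1, remainder 23
⌊213/23⌋ = 9, remainder 6
⌊23/6⌋ = 3, remainder 5
⌊6/5⌋ = 1, remainder 1
⌊5/1⌋ = 5, remainder 0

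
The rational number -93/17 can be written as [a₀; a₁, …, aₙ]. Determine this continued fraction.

[-6; 1, 1, 8]

Repeatedly divide and take the remainder:
-93 = -6·17 + 9, so a_0 = -6
17 = 1·9 + 8, so a_1 = 1
9 = 1·8 + 1, so a_2 = 1
8 = 8·1 + 0, so a_3 = 8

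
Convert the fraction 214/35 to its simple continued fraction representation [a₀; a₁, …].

[6; 8, 1, 3]

⌊214/35⌋ = 6, remainder 4
⌊35/4⌋ = 8, remainder 3
⌊4/3⌋ = 1, remainder 1
⌊3/1⌋ = 3, remainder 0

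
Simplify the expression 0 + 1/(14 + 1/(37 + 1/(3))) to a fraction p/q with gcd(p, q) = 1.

Build up convergents one term at a time:
a_0 = 0: 0/1
a_1 = 14: 1/14
a_2 = 37: 37/519
a_3 = 3: 112/1571

112/1571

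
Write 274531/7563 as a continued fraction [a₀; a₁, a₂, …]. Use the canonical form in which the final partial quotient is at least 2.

[36; 3, 2, 1, 12, 8, 2, 3]

274531 = 36·7563 + 2263, so a_0 = 36
7563 = 3·2263 + 774, so a_1 = 3
2263 = 2·774 + 715, so a_2 = 2
774 = 1·715 + 59, so a_3 = 1
715 = 12·59 + 7, so a_4 = 12
59 = 8·7 + 3, so a_5 = 8
7 = 2·3 + 1, so a_6 = 2
3 = 3·1 + 0, so a_7 = 3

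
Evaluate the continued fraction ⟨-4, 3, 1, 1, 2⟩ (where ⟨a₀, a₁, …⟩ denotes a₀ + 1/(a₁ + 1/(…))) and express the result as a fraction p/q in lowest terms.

-67/18

Build up convergents one term at a time:
a_0 = -4: -4/1
a_1 = 3: -11/3
a_2 = 1: -15/4
a_3 = 1: -26/7
a_4 = 2: -67/18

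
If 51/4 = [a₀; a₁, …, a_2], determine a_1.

51 = 12·4 + 3, so a_0 = 12
4 = 1·3 + 1, so a_1 = 1

1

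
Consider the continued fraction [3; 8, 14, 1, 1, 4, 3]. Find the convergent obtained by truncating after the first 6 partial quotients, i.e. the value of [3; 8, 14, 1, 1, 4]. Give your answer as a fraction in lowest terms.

a_0 = 3: 3/1
a_1 = 8: 25/8
a_2 = 14: 353/113
a_3 = 1: 378/121
a_4 = 1: 731/234
a_5 = 4: 3302/1057

3302/1057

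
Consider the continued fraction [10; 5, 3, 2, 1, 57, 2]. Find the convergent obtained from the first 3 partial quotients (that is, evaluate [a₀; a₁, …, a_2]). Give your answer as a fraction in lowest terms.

a_0 = 10: 10/1
a_1 = 5: 51/5
a_2 = 3: 163/16

163/16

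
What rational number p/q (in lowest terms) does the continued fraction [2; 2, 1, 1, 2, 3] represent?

105/44

Collapse the nested fraction from the inside out:
Start with 3.
2 + 1/(3/1) = 2 + 1/3 = 7/3
1 + 1/(7/3) = 1 + 3/7 = 10/7
1 + 1/(10/7) = 1 + 7/10 = 17/10
2 + 1/(17/10) = 2 + 10/17 = 44/17
2 + 1/(44/17) = 2 + 17/44 = 105/44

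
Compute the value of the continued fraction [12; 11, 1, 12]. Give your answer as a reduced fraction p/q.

Start with 12.
1 + 1/(12/1) = 1 + 1/12 = 13/12
11 + 1/(13/12) = 11 + 12/13 = 155/13
12 + 1/(155/13) = 12 + 13/155 = 1873/155

1873/155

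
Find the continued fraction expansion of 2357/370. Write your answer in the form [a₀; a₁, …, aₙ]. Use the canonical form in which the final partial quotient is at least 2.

⌊2357/370⌋ = 6, remainder 137
⌊370/137⌋ = 2, remainder 96
⌊137/96⌋ = 1, remainder 41
⌊96/41⌋ = 2, remainder 14
⌊41/14⌋ = 2, remainder 13
⌊14/13⌋ = 1, remainder 1
⌊13/1⌋ = 13, remainder 0

[6; 2, 1, 2, 2, 1, 13]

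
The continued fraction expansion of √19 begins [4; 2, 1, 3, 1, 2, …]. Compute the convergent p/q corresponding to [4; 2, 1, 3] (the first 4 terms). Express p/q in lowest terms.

Start with 3.
1 + 1/(3/1) = 1 + 1/3 = 4/3
2 + 1/(4/3) = 2 + 3/4 = 11/4
4 + 1/(11/4) = 4 + 4/11 = 48/11

48/11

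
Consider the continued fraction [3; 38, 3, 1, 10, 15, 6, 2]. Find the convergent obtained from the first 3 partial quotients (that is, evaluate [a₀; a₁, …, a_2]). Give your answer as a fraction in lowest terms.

348/115

Start with 3.
38 + 1/(3/1) = 38 + 1/3 = 115/3
3 + 1/(115/3) = 3 + 3/115 = 348/115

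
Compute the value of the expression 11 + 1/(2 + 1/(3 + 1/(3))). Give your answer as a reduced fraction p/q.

263/23

Work from the innermost term outward:
Start with 3.
3 + 1/(3/1) = 3 + 1/3 = 10/3
2 + 1/(10/3) = 2 + 3/10 = 23/10
11 + 1/(23/10) = 11 + 10/23 = 263/23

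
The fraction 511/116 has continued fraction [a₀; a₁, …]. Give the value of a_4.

511 = 4·116 + 47, so a_0 = 4
116 = 2·47 + 22, so a_1 = 2
47 = 2·22 + 3, so a_2 = 2
22 = 7·3 + 1, so a_3 = 7
3 = 3·1 + 0, so a_4 = 3

3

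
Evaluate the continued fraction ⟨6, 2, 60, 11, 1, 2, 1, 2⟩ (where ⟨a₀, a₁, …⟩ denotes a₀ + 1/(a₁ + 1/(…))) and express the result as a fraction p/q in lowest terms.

101537/15631

Start with 2.
1 + 1/(2/1) = 1 + 1/2 = 3/2
2 + 1/(3/2) = 2 + 2/3 = 8/3
1 + 1/(8/3) = 1 + 3/8 = 11/8
11 + 1/(11/8) = 11 + 8/11 = 129/11
60 + 1/(129/11) = 60 + 11/129 = 7751/129
2 + 1/(7751/129) = 2 + 129/7751 = 15631/7751
6 + 1/(15631/7751) = 6 + 7751/15631 = 101537/15631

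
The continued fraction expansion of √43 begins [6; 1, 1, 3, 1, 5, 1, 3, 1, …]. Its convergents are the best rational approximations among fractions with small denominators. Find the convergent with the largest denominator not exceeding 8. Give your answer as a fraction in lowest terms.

a_0 = 6: 6/1  (≤ bound)
a_1 = 1: 7/1  (≤ bound)
a_2 = 1: 13/2  (≤ bound)
a_3 = 3: 46/7  (≤ bound)
a_4 = 1: 59/9  (> 8, stop)

46/7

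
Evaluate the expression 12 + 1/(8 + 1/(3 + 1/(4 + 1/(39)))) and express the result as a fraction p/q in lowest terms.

51354/4237

Start with 39.
4 + 1/(39/1) = 4 + 1/39 = 157/39
3 + 1/(157/39) = 3 + 39/157 = 510/157
8 + 1/(510/157) = 8 + 157/510 = 4237/510
12 + 1/(4237/510) = 12 + 510/4237 = 51354/4237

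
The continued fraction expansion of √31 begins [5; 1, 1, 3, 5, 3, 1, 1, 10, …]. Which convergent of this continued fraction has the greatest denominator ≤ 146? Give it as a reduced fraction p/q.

657/118

a_0 = 5: 5/1  (≤ bound)
a_1 = 1: 6/1  (≤ bound)
a_2 = 1: 11/2  (≤ bound)
a_3 = 3: 39/7  (≤ bound)
a_4 = 5: 206/37  (≤ bound)
a_5 = 3: 657/118  (≤ bound)
a_6 = 1: 863/155  (> 146, stop)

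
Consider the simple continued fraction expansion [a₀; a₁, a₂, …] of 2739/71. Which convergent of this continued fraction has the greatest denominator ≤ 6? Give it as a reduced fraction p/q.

List convergents until the denominator exceeds the bound:
a_0 = 38: 38/1  (≤ bound)
a_1 = 1: 39/1  (≤ bound)
a_2 = 1: 77/2  (≤ bound)
a_3 = 2: 193/5  (≤ bound)
a_4 = 1: 270/7  (> 6, stop)

193/5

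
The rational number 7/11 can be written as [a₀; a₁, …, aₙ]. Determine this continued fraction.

7 = 0·11 + 7, so a_0 = 0
11 = 1·7 + 4, so a_1 = 1
7 = 1·4 + 3, so a_2 = 1
4 = 1·3 + 1, so a_3 = 1
3 = 3·1 + 0, so a_4 = 3

[0; 1, 1, 1, 3]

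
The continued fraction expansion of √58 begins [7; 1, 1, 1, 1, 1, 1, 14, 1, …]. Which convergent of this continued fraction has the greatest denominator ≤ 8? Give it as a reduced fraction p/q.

61/8

List convergents until the denominator exceeds the bound:
a_0 = 7: 7/1  (≤ bound)
a_1 = 1: 8/1  (≤ bound)
a_2 = 1: 15/2  (≤ bound)
a_3 = 1: 23/3  (≤ bound)
a_4 = 1: 38/5  (≤ bound)
a_5 = 1: 61/8  (≤ bound)
a_6 = 1: 99/13  (> 8, stop)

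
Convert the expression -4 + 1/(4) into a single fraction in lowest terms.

-15/4

Use the convergent recurrence hₖ = aₖ·hₖ₋₁ + hₖ₋₂ (and likewise for the denominators kₖ):
a_0 = -4: -4/1
a_1 = 4: -15/4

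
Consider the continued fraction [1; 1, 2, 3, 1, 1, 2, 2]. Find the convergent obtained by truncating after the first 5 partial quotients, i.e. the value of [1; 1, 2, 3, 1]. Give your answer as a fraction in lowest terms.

22/13

Start with 1.
3 + 1/(1/1) = 3 + 1/1 = 4/1
2 + 1/(4/1) = 2 + 1/4 = 9/4
1 + 1/(9/4) = 1 + 4/9 = 13/9
1 + 1/(13/9) = 1 + 9/13 = 22/13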